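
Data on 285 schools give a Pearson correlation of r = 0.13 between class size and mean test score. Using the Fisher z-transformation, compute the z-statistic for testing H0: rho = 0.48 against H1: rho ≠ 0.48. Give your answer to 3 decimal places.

-6.587

Fisher z: atanh(0.13) = 0.130740, atanh(0.48) = 0.522984
z = (z_r − z_0)·√(n−3) = (0.130740 − 0.522984)·√282 = -0.392244 · 16.792856 = -6.587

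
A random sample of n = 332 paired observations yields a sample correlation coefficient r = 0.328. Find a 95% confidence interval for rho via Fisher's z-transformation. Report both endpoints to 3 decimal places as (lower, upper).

(0.228, 0.421)

Fisher z: z_r = atanh(r) = ½·ln((1+0.328)/(1−0.328)) = 0.340585
SE(z) = 1/√(n−3) = 1/√329 = 0.055132
95% ⇒ z* = 1.960; margin = 1.960·0.055132 = 0.108059
CI on z-scale: (0.232526, 0.448644)
Back-transform: tanh(0.232526) = 0.228424, tanh(0.448644) = 0.420784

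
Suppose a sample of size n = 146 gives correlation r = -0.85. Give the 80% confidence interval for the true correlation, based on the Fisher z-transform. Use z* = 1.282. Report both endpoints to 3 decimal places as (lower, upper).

(-0.877, -0.817)

Fisher z: z_r = atanh(r) = ½·ln((1+(-0.85))/(1−(-0.85))) = -1.256153
SE(z) = 1/√(n−3) = 1/√143 = 0.083624
80% ⇒ z* = 1.282; margin = 1.282·0.083624 = 0.107206
CI on z-scale: (-1.363359, -1.148947)
Back-transform: tanh(-1.363359) = -0.877170, tanh(-1.148947) = -0.817405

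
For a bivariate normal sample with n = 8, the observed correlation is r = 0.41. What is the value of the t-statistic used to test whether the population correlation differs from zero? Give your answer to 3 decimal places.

1.101

t = r·√(n−2) / √(1−r²) with r = 0.41, n = 8
  = 0.41·√6 / √(1 − 0.1681)
  = 0.41·2.449490 / 0.912086
  = 1.004291 / 0.912086 = 1.101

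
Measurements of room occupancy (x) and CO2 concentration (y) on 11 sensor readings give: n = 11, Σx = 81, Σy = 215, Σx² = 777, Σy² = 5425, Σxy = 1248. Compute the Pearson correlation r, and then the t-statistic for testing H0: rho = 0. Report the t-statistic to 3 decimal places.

S_xy = nΣxy − ΣxΣy = 11·1248 − 81·215 = 13728 − 17415 = -3687
S_xx = nΣx² − (Σx)² = 11·777 − 81² = 8547 − 6561 = 1986
S_yy = nΣy² − (Σy)² = 11·5425 − 215² = 59675 − 46225 = 13450
r = S_xy / √(S_xx·S_yy) = -3687 / √(1986·13450) = -3687 / √26711700 = -3687 / 5168.3363 = -0.7134
t = r·√(n−2)/√(1−r²) = -0.7134·√9 / √(1−0.508940) = -2.140200 / 0.700757 = -3.054

-3.054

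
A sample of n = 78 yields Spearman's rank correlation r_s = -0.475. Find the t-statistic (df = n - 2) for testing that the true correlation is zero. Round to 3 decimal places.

1 − r_s² = 1 − 0.225625 = 0.774375;  √(1−r_s²) = 0.879986
√(n−2) = √76 = 8.717798
t = r_s·√(n−2)/√(1−r_s²) = -0.475 · 8.717798 / 0.879986 = -4.706

-4.706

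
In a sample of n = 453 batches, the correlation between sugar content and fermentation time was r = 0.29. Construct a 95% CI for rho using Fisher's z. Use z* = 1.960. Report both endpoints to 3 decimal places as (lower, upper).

z_r = atanh(0.29) = 0.298566;  SE = 1/√(n−3) = 1/√450 = 0.047140
z-limits: 0.298566 ± 1.960·0.047140 = 0.298566 ± 0.092394 = [0.206172, 0.390960]
ρ-limits: (tanh 0.206172, tanh 0.390960) = (0.203, 0.372)

(0.203, 0.372)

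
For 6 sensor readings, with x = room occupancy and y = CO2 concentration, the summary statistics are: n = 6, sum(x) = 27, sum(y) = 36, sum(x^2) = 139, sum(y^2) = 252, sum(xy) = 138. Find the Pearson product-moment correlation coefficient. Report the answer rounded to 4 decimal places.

-0.9562

S_xy = nΣxy − ΣxΣy = 6·138 − 27·36 = 828 − 972 = -144
S_xx = nΣx² − (Σx)² = 6·139 − 27² = 834 − 729 = 105
S_yy = nΣy² − (Σy)² = 6·252 − 36² = 1512 − 1296 = 216
r = S_xy / √(S_xx·S_yy) = -144 / √(105·216) = -144 / √22680 = -144 / 150.5988 = -0.9562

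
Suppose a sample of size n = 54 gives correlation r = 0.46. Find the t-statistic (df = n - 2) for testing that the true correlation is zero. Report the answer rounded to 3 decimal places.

3.736

1 − r² = 1 − 0.2116 = 0.7884;  √(1−r²) = 0.887919
√(n−2) = √52 = 7.211103
t = r·√(n−2)/√(1−r²) = 0.46 · 7.211103 / 0.887919 = 3.736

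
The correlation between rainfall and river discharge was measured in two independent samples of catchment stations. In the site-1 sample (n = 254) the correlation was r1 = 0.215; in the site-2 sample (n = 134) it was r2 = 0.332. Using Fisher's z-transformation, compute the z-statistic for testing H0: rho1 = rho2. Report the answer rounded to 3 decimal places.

Fisher z-transforms: z1 = atanh(0.215) = 0.218408, z2 = atanh(0.332) = 0.345074; difference d = -0.126666
Var(d) = 1/251 + 1/131 = 0.0039841 + 0.0076336 = 0.0116177
z = d/√Var(d) = -0.126666 / √0.0116177 = -0.126666 / 0.107785 = -1.175

-1.175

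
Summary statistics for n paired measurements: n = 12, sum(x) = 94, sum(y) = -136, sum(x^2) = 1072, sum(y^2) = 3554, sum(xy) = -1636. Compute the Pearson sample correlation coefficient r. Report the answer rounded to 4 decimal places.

-0.6943

S_xy = nΣxy − ΣxΣy = 12·(-1636) − 94·(-136) = -19632 − (-12784) = -6848
S_xx = nΣx² − (Σx)² = 12·1072 − 94² = 12864 − 8836 = 4028
S_yy = nΣy² − (Σy)² = 12·3554 − (-136)² = 42648 − 18496 = 24152
r = S_xy / √(S_xx·S_yy) = -6848 / √(4028·24152) = -6848 / √97284256 = -6848 / 9863.2782 = -0.6943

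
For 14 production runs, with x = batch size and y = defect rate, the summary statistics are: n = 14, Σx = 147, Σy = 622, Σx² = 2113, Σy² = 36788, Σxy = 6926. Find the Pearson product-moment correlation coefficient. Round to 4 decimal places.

0.1730

Numerator: nΣxy − (Σx)(Σy) = 14·6926 − (147)(622) = 5530
Denominator: √[(nΣx²−(Σx)²)(nΣy²−(Σy)²)]
  nΣx²−(Σx)² = 14·2113 − 21609 = 7973;  nΣy²−(Σy)² = 14·36788 − 386884 = 128148
  √(7973·128148) = √1021724004 = 31964.4178
r = 5530 / 31964.4178 = 0.1730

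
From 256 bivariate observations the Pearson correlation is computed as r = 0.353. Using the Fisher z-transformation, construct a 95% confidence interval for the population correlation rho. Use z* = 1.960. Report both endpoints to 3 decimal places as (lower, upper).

(0.241, 0.456)

z_r = atanh(0.353) = 0.368867;  SE = 1/√(n−3) = 1/√253 = 0.062869
z-limits: 0.368867 ± 1.960·0.062869 = 0.368867 ± 0.123223 = [0.245644, 0.492090]
ρ-limits: (tanh 0.245644, tanh 0.492090) = (0.241, 0.456)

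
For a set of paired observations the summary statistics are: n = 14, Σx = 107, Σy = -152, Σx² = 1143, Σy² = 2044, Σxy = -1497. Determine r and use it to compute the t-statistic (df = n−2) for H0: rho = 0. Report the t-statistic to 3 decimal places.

-9.292

Numerator: nΣxy − (Σx)(Σy) = 14·(-1497) − (107)(-152) = -4694
Denominator: √[(nΣx²−(Σx)²)(nΣy²−(Σy)²)]
  nΣx²−(Σx)² = 14·1143 − 11449 = 4553;  nΣy²−(Σy)² = 14·2044 − 23104 = 5512
  √(4553·5512) = √25096136 = 5009.6044
r = -4694 / 5009.6044 = -0.9370
t = r·√(n−2)/√(1−r²) = -0.9370·√12 / √(1−0.877969) = -3.245863 / 0.349329 = -9.292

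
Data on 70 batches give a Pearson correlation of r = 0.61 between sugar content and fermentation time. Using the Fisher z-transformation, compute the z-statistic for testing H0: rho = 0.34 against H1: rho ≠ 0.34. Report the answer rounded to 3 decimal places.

z_r = atanh(0.61) = 0.708921,  z_0 = atanh(0.34) = 0.354093
SE = 1/√(n−3) = 1/√67 = 0.122169
z = (z_r − z_0)/SE = (0.708921 − 0.354093) / 0.122169 = 0.354828 / 0.122169 = 2.904

2.904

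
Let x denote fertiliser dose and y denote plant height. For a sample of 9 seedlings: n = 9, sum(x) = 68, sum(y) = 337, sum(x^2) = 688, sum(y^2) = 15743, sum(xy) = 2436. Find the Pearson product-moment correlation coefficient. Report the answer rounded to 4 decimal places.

S_xy = nΣxy − ΣxΣy = 9·2436 − 68·337 = 21924 − 22916 = -992
S_xx = nΣx² − (Σx)² = 9·688 − 68² = 6192 − 4624 = 1568
S_yy = nΣy² − (Σy)² = 9·15743 − 337² = 141687 − 113569 = 28118
r = S_xy / √(S_xx·S_yy) = -992 / √(1568·28118) = -992 / √44089024 = -992 / 6639.9566 = -0.1494

-0.1494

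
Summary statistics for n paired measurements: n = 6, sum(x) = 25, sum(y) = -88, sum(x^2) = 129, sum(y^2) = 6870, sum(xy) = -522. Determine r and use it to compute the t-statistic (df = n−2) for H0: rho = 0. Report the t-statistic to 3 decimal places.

-0.918

S_xy = nΣxy − ΣxΣy = 6·(-522) − 25·(-88) = -3132 − (-2200) = -932
S_xx = nΣx² − (Σx)² = 6·129 − 25² = 774 − 625 = 149
S_yy = nΣy² − (Σy)² = 6·6870 − (-88)² = 41220 − 7744 = 33476
r = S_xy / √(S_xx·S_yy) = -932 / √(149·33476) = -932 / √4987924 = -932 / 2233.3661 = -0.4173
t = r·√(n−2)/√(1−r²) = -0.4173·√4 / √(1−0.174139) = -0.834600 / 0.908769 = -0.918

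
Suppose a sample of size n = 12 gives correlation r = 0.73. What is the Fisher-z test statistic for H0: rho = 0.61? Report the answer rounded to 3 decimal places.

0.659

Fisher z: atanh(0.73) = 0.928727, atanh(0.61) = 0.708921
z = (z_r − z_0)·√(n−3) = (0.928727 − 0.708921)·√9 = 0.219806 · 3.000000 = 0.659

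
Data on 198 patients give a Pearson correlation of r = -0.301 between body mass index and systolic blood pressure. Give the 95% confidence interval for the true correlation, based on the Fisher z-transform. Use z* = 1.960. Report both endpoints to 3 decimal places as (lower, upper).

Fisher z: z_r = atanh(r) = ½·ln((1+(-0.301))/(1−(-0.301))) = -0.310619
SE(z) = 1/√(n−3) = 1/√195 = 0.071611
95% ⇒ z* = 1.960; margin = 1.960·0.071611 = 0.140358
CI on z-scale: (-0.450977, -0.170261)
Back-transform: tanh(-0.450977) = -0.422702, tanh(-0.170261) = -0.168635

(-0.423, -0.169)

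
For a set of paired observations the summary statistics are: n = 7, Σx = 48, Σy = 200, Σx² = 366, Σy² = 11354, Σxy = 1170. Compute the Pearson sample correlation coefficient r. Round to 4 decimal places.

-0.4418

Numerator: nΣxy − (Σx)(Σy) = 7·1170 − (48)(200) = -1410
Denominator: √[(nΣx²−(Σx)²)(nΣy²−(Σy)²)]
  nΣx²−(Σx)² = 7·366 − 2304 = 258;  nΣy²−(Σy)² = 7·11354 − 40000 = 39478
  √(258·39478) = √10185324 = 3191.4454
r = -1410 / 3191.4454 = -0.4418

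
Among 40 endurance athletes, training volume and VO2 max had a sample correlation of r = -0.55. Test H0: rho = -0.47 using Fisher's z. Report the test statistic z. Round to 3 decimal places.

Fisher z: atanh(-0.55) = -0.618381, atanh(-0.47) = -0.510070
z = (z_r − z_0)·√(n−3) = (-0.618381 − (-0.510070))·√37 = -0.108311 · 6.082763 = -0.659

-0.659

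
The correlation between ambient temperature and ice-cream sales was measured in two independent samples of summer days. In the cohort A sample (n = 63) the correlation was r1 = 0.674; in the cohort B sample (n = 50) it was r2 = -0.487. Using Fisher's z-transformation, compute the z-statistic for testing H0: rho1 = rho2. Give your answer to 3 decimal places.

z1 = atanh(0.674) = 0.818037,  z2 = atanh(-0.487) = -0.532120
SE = √(1/(n1−3) + 1/(n2−3)) = √(1/60 + 1/47) = √(0.0166667 + 0.0212766) = √0.0379433 = 0.194790
z = (z1 − z2)/SE = (0.818037 − (-0.532120)) / 0.194790 = 1.350157 / 0.194790 = 6.931

6.931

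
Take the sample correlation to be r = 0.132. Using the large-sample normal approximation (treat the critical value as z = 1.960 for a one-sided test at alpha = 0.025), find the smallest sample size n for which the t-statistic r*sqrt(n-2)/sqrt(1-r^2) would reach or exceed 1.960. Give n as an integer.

r√(n−2)/√(1−r²) ≥ 1.960  ⇔  n−2 ≥ (1.960)²·(1−r²)/r²
(1−r²)/r² = (1−0.017424)/0.017424 = 56.3921
n ≥ 2 + 3.8416·56.3921 = 2 + 216.6359 = 218.6359
⌈218.6359⌉ = 219

219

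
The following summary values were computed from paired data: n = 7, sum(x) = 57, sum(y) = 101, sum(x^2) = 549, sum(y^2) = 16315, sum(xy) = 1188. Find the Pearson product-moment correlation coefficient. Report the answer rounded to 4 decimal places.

0.3256

Numerator: nΣxy − (Σx)(Σy) = 7·1188 − (57)(101) = 2559
Denominator: √[(nΣx²−(Σx)²)(nΣy²−(Σy)²)]
  nΣx²−(Σx)² = 7·549 − 3249 = 594;  nΣy²−(Σy)² = 7·16315 − 10201 = 104004
  √(594·104004) = √61778376 = 7859.9221
r = 2559 / 7859.9221 = 0.3256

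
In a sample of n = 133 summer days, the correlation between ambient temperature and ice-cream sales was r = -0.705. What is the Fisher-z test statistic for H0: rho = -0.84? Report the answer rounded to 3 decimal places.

3.922

z_r = atanh(-0.705) = -0.877173,  z_0 = atanh(-0.84) = -1.221174
SE = 1/√(n−3) = 1/√130 = 0.087706
z = (z_r − z_0)/SE = (-0.877173 − (-1.221174)) / 0.087706 = 0.344001 / 0.087706 = 3.922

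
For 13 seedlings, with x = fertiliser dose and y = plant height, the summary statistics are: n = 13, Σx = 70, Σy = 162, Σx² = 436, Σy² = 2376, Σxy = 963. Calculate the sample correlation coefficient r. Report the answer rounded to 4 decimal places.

0.6243

Numerator: nΣxy − (Σx)(Σy) = 13·963 − (70)(162) = 1179
Denominator: √[(nΣx²−(Σx)²)(nΣy²−(Σy)²)]
  nΣx²−(Σx)² = 13·436 − 4900 = 768;  nΣy²−(Σy)² = 13·2376 − 26244 = 4644
  √(768·4644) = √3566592 = 1888.5423
r = 1179 / 1888.5423 = 0.6243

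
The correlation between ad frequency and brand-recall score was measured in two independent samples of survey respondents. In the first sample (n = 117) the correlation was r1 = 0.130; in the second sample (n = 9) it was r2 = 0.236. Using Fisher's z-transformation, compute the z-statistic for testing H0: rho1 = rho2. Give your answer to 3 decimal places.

-0.262

z1 = atanh(0.130) = 0.130740,  z2 = atanh(0.236) = 0.240534
SE = √(1/(n1−3) + 1/(n2−3)) = √(1/114 + 1/6) = √(0.0087719 + 0.1666667) = √0.1754386 = 0.418854
z = (z1 − z2)/SE = (0.130740 − 0.240534) / 0.418854 = -0.109794 / 0.418854 = -0.262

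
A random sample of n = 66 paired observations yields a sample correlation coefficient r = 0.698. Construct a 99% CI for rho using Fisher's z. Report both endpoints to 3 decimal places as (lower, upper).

(0.492, 0.830)

z_r = atanh(0.698) = 0.863390;  SE = 1/√(n−3) = 1/√63 = 0.125988
z-limits: 0.863390 ± 2.576·0.125988 = 0.863390 ± 0.324545 = [0.538845, 1.187935]
ρ-limits: (tanh 0.538845, tanh 1.187935) = (0.492, 0.830)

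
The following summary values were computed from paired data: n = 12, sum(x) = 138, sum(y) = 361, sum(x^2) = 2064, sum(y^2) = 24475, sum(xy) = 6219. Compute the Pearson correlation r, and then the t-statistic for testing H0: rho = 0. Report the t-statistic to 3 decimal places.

Numerator: nΣxy − (Σx)(Σy) = 12·6219 − (138)(361) = 24810
Denominator: √[(nΣx²−(Σx)²)(nΣy²−(Σy)²)]
  nΣx²−(Σx)² = 12·2064 − 19044 = 5724;  nΣy²−(Σy)² = 12·24475 − 130321 = 163379
  √(5724·163379) = √935181396 = 30580.7357
r = 24810 / 30580.7357 = 0.8113
t = r·√(n−2)/√(1−r²) = 0.8113·√10 / √(1−0.658208) = 2.565556 / 0.584630 = 4.388

4.388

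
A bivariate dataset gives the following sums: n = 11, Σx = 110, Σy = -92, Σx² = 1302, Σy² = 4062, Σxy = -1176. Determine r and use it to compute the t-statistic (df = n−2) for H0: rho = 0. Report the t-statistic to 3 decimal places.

S_xy = nΣxy − ΣxΣy = 11·(-1176) − 110·(-92) = -12936 − (-10120) = -2816
S_xx = nΣx² − (Σx)² = 11·1302 − 110² = 14322 − 12100 = 2222
S_yy = nΣy² − (Σy)² = 11·4062 − (-92)² = 44682 − 8464 = 36218
r = S_xy / √(S_xx·S_yy) = -2816 / √(2222·36218) = -2816 / √80476396 = -2816 / 8970.8637 = -0.3139
t = r·√(n−2)/√(1−r²) = -0.3139·√9 / √(1−0.098533) = -0.941700 / 0.949456 = -0.992

-0.992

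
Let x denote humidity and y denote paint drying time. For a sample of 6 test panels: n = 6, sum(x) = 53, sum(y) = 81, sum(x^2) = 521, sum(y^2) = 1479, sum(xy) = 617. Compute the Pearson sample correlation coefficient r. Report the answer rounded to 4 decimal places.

-0.6902

S_xy = nΣxy − ΣxΣy = 6·617 − 53·81 = 3702 − 4293 = -591
S_xx = nΣx² − (Σx)² = 6·521 − 53² = 3126 − 2809 = 317
S_yy = nΣy² − (Σy)² = 6·1479 − 81² = 8874 − 6561 = 2313
r = S_xy / √(S_xx·S_yy) = -591 / √(317·2313) = -591 / √733221 = -591 / 856.2832 = -0.6902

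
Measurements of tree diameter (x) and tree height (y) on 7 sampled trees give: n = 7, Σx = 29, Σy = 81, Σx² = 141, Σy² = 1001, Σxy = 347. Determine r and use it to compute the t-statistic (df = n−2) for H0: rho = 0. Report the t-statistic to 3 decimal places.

Numerator: nΣxy − (Σx)(Σy) = 7·347 − (29)(81) = 80
Denominator: √[(nΣx²−(Σx)²)(nΣy²−(Σy)²)]
  nΣx²−(Σx)² = 7·141 − 841 = 146;  nΣy²−(Σy)² = 7·1001 − 6561 = 446
  √(146·446) = √65116 = 255.1784
r = 80 / 255.1784 = 0.3135
t = r·√(n−2)/√(1−r²) = 0.3135·√5 / √(1−0.098282) = 0.701007 / 0.949588 = 0.738

0.738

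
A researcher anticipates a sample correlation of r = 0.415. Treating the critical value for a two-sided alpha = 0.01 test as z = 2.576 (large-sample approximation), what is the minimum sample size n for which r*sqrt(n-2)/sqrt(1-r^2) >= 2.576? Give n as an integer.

r√(n−2)/√(1−r²) ≥ 2.576  ⇔  n−2 ≥ (2.576)²·(1−r²)/r²
(1−r²)/r² = (1−0.172225)/0.172225 = 4.8064
n ≥ 2 + 6.635776·4.8064 = 2 + 31.8942 = 33.8942
⌈33.8942⌉ = 34

34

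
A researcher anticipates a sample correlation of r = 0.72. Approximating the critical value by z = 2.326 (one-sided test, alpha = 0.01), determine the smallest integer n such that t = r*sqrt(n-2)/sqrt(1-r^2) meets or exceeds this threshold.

Need r·√(n−2)/√(1−r²) ≥ 2.326
√(n−2) ≥ 2.326·√(1−0.5184) / 0.72 = 2.326·0.693974 / 0.72 = 2.2419
n−2 ≥ 5.0261  ⇒  n ≥ 7.0261
Smallest integer n = 8

8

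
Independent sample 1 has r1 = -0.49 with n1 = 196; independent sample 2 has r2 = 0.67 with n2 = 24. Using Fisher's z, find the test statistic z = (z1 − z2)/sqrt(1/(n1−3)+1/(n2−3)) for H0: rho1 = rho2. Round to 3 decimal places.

-5.861

z1 = atanh(-0.49) = -0.536060,  z2 = atanh(0.67) = 0.810743
SE = √(1/(n1−3) + 1/(n2−3)) = √(1/193 + 1/21) = √(0.0051813 + 0.0476190) = √0.0528003 = 0.229783
z = (z1 − z2)/SE = (-0.536060 − 0.810743) / 0.229783 = -1.346803 / 0.229783 = -5.861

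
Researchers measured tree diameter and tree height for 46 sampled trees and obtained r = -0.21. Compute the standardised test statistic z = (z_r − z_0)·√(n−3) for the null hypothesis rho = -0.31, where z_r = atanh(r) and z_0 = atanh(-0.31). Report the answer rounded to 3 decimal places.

z_r = atanh(-0.21) = -0.213171,  z_0 = atanh(-0.31) = -0.320545
SE = 1/√(n−3) = 1/√43 = 0.152499
z = (z_r − z_0)/SE = (-0.213171 − (-0.320545)) / 0.152499 = 0.107374 / 0.152499 = 0.704

0.704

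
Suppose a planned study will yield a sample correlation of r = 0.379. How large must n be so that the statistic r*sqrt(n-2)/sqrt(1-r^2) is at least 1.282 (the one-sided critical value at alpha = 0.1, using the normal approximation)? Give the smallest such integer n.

r√(n−2)/√(1−r²) ≥ 1.282  ⇔  n−2 ≥ (1.282)²·(1−r²)/r²
(1−r²)/r² = (1−0.143641)/0.143641 = 5.9618
n ≥ 2 + 1.643524·5.9618 = 2 + 9.7984 = 11.7984
⌈11.7984⌉ = 12

12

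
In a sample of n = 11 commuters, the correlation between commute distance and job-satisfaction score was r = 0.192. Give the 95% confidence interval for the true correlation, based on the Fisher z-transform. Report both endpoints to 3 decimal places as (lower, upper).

(-0.461, 0.710)

Fisher z: z_r = atanh(r) = ½·ln((1+0.192)/(1−0.192)) = 0.194413
SE(z) = 1/√(n−3) = 1/√8 = 0.353553
95% ⇒ z* = 1.960; margin = 1.960·0.353553 = 0.692964
CI on z-scale: (-0.498551, 0.887377)
Back-transform: tanh(-0.498551) = -0.460977, tanh(0.887377) = 0.710096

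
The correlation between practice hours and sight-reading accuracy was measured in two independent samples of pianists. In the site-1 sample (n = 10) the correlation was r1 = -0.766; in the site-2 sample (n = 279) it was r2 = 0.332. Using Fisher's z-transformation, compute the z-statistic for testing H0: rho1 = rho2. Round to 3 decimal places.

-3.542

Fisher z-transforms: z1 = atanh(-0.766) = -1.010576, z2 = atanh(0.332) = 0.345074; difference d = -1.355650
Var(d) = 1/7 + 1/276 = 0.1428571 + 0.0036232 = 0.1464803
z = d/√Var(d) = -1.355650 / √0.1464803 = -1.355650 / 0.382727 = -3.542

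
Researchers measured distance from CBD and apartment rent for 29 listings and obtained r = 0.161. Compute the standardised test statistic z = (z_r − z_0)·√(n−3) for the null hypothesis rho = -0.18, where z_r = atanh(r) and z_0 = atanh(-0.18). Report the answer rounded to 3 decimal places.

1.756

Fisher z: atanh(0.161) = 0.162413, atanh(-0.18) = -0.181983
z = (z_r − z_0)·√(n−3) = (0.162413 − (-0.181983))·√26 = 0.344396 · 5.099020 = 1.756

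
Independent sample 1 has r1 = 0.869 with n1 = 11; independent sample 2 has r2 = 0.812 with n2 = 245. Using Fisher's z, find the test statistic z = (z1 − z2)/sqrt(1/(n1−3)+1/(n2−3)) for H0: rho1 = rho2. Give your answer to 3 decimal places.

0.546

Fisher z-transforms: z1 = atanh(0.869) = 1.328981, z2 = atanh(0.812) = 1.132872; difference d = 0.196109
Var(d) = 1/8 + 1/242 = 0.1250000 + 0.0041322 = 0.1291322
z = d/√Var(d) = 0.196109 / √0.1291322 = 0.196109 / 0.359350 = 0.546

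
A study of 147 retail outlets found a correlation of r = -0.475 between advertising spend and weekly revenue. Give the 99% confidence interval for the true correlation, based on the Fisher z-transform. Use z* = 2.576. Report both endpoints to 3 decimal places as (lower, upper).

(-0.624, -0.293)

Fisher z: z_r = atanh(r) = ½·ln((1+(-0.475))/(1−(-0.475))) = -0.516508
SE(z) = 1/√(n−3) = 1/√144 = 0.083333
99% ⇒ z* = 2.576; margin = 2.576·0.083333 = 0.214666
CI on z-scale: (-0.731174, -0.301842)
Back-transform: tanh(-0.731174) = -0.623783, tanh(-0.301842) = -0.292997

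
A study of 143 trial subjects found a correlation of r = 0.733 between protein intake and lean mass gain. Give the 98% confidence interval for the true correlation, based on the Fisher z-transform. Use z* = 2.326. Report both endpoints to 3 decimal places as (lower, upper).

(0.628, 0.812)

z_r = atanh(0.733) = 0.935180;  SE = 1/√(n−3) = 1/√140 = 0.084515
z-limits: 0.935180 ± 2.326·0.084515 = 0.935180 ± 0.196582 = [0.738598, 1.131762]
ρ-limits: (tanh 0.738598, tanh 1.131762) = (0.628, 0.812)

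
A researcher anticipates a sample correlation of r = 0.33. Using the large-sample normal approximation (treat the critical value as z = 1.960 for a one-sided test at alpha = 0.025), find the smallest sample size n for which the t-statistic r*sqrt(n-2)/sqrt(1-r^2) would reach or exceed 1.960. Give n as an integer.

r√(n−2)/√(1−r²) ≥ 1.960  ⇔  n−2 ≥ (1.960)²·(1−r²)/r²
(1−r²)/r² = (1−0.1089)/0.1089 = 8.1827
n ≥ 2 + 3.8416·8.1827 = 2 + 31.4347 = 33.4347
⌈33.4347⌉ = 34

34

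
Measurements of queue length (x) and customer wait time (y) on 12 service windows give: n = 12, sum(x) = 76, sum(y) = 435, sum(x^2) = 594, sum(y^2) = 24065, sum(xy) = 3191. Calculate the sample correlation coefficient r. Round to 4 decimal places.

0.4510

Numerator: nΣxy − (Σx)(Σy) = 12·3191 − (76)(435) = 5232
Denominator: √[(nΣx²−(Σx)²)(nΣy²−(Σy)²)]
  nΣx²−(Σx)² = 12·594 − 5776 = 1352;  nΣy²−(Σy)² = 12·24065 − 189225 = 99555
  √(1352·99555) = √134598360 = 11601.6533
r = 5232 / 11601.6533 = 0.4510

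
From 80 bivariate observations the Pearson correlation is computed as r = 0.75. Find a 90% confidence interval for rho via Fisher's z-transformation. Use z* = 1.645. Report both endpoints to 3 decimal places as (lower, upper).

(0.656, 0.821)

z_r = atanh(0.75) = 0.972955;  SE = 1/√(n−3) = 1/√77 = 0.113961
z-limits: 0.972955 ± 1.645·0.113961 = 0.972955 ± 0.187466 = [0.785489, 1.160421]
ρ-limits: (tanh 0.785489, tanh 1.160421) = (0.656, 0.821)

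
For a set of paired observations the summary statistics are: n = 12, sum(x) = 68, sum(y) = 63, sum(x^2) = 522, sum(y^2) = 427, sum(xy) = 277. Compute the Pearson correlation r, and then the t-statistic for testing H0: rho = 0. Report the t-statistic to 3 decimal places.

S_xy = nΣxy − ΣxΣy = 12·277 − 68·63 = 3324 − 4284 = -960
S_xx = nΣx² − (Σx)² = 12·522 − 68² = 6264 − 4624 = 1640
S_yy = nΣy² − (Σy)² = 12·427 − 63² = 5124 − 3969 = 1155
r = S_xy / √(S_xx·S_yy) = -960 / √(1640·1155) = -960 / √1894200 = -960 / 1376.2994 = -0.6975
t = r·√(n−2)/√(1−r²) = -0.6975·√10 / √(1−0.486506) = -2.205689 / 0.716585 = -3.078

-3.078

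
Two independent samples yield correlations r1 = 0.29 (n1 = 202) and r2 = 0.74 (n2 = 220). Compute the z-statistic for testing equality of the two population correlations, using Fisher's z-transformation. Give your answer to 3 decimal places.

-6.642

z1 = atanh(0.29) = 0.298566,  z2 = atanh(0.74) = 0.950479
SE = √(1/(n1−3) + 1/(n2−3)) = √(1/199 + 1/217) = √(0.0050251 + 0.0046083) = √0.0096334 = 0.098150
z = (z1 − z2)/SE = (0.298566 − 0.950479) / 0.098150 = -0.651913 / 0.098150 = -6.642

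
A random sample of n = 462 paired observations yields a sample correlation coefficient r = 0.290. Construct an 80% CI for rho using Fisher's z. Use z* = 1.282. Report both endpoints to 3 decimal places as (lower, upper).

z_r = atanh(0.290) = 0.298566;  SE = 1/√(n−3) = 1/√459 = 0.046676
z-limits: 0.298566 ± 1.282·0.046676 = 0.298566 ± 0.059839 = [0.238727, 0.358405]
ρ-limits: (tanh 0.238727, tanh 0.358405) = (0.234, 0.344)

(0.234, 0.344)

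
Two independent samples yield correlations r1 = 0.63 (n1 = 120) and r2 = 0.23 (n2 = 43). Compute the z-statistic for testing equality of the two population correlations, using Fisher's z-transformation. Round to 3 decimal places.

2.769

z1 = atanh(0.63) = 0.741416,  z2 = atanh(0.23) = 0.234189
SE = √(1/(n1−3) + 1/(n2−3)) = √(1/117 + 1/40) = √(0.0085470 + 0.0250000) = √0.0335470 = 0.183158
z = (z1 − z2)/SE = (0.741416 − 0.234189) / 0.183158 = 0.507227 / 0.183158 = 2.769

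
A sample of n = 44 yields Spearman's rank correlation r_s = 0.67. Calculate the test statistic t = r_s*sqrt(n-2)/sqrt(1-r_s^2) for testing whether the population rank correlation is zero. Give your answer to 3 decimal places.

5.849

t = r_s·√(n−2) / √(1−r_s²) with r_s = 0.67, n = 44
  = 0.67·√42 / √(1 − 0.4489)
  = 0.67·6.480741 / 0.742361
  = 4.342096 / 0.742361 = 5.849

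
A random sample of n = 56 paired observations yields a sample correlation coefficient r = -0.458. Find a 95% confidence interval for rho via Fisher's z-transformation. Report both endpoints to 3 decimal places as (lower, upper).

Fisher z: z_r = atanh(r) = ½·ln((1+(-0.458))/(1−(-0.458))) = -0.494777
SE(z) = 1/√(n−3) = 1/√53 = 0.137361
95% ⇒ z* = 1.960; margin = 1.960·0.137361 = 0.269228
CI on z-scale: (-0.764005, -0.225549)
Back-transform: tanh(-0.764005) = -0.643430, tanh(-0.225549) = -0.221801

(-0.643, -0.222)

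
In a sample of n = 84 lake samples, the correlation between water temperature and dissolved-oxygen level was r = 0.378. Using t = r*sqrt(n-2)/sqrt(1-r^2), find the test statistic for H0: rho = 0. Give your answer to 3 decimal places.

1 − r² = 1 − 0.142884 = 0.857116;  √(1−r²) = 0.925806
√(n−2) = √82 = 9.055385
t = r·√(n−2)/√(1−r²) = 0.378 · 9.055385 / 0.925806 = 3.697

3.697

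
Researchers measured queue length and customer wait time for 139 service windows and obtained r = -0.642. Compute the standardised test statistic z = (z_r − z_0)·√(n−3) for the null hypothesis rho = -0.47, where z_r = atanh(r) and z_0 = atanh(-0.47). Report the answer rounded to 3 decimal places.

-2.933

Fisher z: atanh(-0.642) = -0.761569, atanh(-0.47) = -0.510070
z = (z_r − z_0)·√(n−3) = (-0.761569 − (-0.510070))·√136 = -0.251499 · 11.661904 = -2.933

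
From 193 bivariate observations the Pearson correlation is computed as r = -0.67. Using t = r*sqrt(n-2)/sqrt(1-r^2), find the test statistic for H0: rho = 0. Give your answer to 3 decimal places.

t = r·√(n−2) / √(1−r²) with r = -0.67, n = 193
  = -0.67·√191 / √(1 − 0.4489)
  = -0.67·13.820275 / 0.742361
  = -9.259584 / 0.742361 = -12.473

-12.473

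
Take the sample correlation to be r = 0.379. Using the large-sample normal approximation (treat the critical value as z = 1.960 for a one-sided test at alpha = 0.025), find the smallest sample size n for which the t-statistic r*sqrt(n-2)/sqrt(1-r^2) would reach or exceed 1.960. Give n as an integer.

Need r·√(n−2)/√(1−r²) ≥ 1.960
√(n−2) ≥ 1.960·√(1−0.143641) / 0.379 = 1.960·0.925397 / 0.379 = 4.7857
n−2 ≥ 22.9029  ⇒  n ≥ 24.9029
Smallest integer n = 25

25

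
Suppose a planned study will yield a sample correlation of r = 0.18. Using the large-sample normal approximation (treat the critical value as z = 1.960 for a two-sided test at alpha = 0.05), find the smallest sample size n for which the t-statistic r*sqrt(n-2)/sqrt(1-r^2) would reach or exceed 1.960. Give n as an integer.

117

Need r·√(n−2)/√(1−r²) ≥ 1.960
√(n−2) ≥ 1.960·√(1−0.0324) / 0.18 = 1.960·0.983667 / 0.18 = 10.7110
n−2 ≥ 114.7255  ⇒  n ≥ 116.7255
Smallest integer n = 117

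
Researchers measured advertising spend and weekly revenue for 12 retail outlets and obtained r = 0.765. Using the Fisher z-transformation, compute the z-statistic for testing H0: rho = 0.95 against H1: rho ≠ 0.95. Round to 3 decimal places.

-2.471

z_r = atanh(0.765) = 1.008160,  z_0 = atanh(0.95) = 1.831781
SE = 1/√(n−3) = 1/√9 = 0.333333
z = (z_r − z_0)/SE = (1.008160 − 1.831781) / 0.333333 = -0.823621 / 0.333333 = -2.471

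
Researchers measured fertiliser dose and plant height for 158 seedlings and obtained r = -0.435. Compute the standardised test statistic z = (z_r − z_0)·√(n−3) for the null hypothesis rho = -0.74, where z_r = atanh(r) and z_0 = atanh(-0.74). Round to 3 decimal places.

Fisher z: atanh(-0.435) = -0.466047, atanh(-0.74) = -0.950479
z = (z_r − z_0)·√(n−3) = (-0.466047 − (-0.950479))·√155 = 0.484432 · 12.449900 = 6.031

6.031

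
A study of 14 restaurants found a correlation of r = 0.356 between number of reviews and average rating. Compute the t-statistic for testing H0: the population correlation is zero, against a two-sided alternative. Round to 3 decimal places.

1.320

1 − r² = 1 − 0.126736 = 0.873264;  √(1−r²) = 0.934486
√(n−2) = √12 = 3.464102
t = r·√(n−2)/√(1−r²) = 0.356 · 3.464102 / 0.934486 = 1.320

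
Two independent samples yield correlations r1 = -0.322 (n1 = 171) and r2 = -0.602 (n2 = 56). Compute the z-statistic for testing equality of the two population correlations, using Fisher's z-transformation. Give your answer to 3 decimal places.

2.300

Fisher z-transforms: z1 = atanh(-0.322) = -0.333877, z2 = atanh(-0.602) = -0.696278; difference d = 0.362401
Var(d) = 1/168 + 1/53 = 0.0059524 + 0.0188679 = 0.0248203
z = d/√Var(d) = 0.362401 / √0.0248203 = 0.362401 / 0.157545 = 2.300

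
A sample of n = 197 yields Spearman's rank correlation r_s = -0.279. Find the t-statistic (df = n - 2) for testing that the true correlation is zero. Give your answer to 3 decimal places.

t = r_s·√(n−2) / √(1−r_s²) with r_s = -0.279, n = 197
  = -0.279·√195 / √(1 − 0.077841)
  = -0.279·13.964240 / 0.960291
  = -3.896023 / 0.960291 = -4.057

-4.057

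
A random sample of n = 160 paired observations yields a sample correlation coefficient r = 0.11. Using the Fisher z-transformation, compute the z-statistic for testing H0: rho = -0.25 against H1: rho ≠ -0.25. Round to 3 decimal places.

z_r = atanh(0.11) = 0.110447,  z_0 = atanh(-0.25) = -0.255413
SE = 1/√(n−3) = 1/√157 = 0.079809
z = (z_r − z_0)/SE = (0.110447 − (-0.255413)) / 0.079809 = 0.365860 / 0.079809 = 4.584

4.584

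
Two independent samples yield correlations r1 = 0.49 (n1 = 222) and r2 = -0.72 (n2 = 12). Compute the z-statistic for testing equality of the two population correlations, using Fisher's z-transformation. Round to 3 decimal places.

Fisher z-transforms: z1 = atanh(0.49) = 0.536060, z2 = atanh(-0.72) = -0.907645; difference d = 1.443705
Var(d) = 1/219 + 1/9 = 0.0045662 + 0.1111111 = 0.1156773
z = d/√Var(d) = 1.443705 / √0.1156773 = 1.443705 / 0.340114 = 4.245

4.245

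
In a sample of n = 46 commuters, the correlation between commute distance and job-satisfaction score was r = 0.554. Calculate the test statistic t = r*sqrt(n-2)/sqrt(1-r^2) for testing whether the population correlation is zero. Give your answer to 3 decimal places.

t = r·√(n−2) / √(1−r²) with r = 0.554, n = 46
  = 0.554·√44 / √(1 − 0.306916)
  = 0.554·6.633250 / 0.832517
  = 3.674821 / 0.832517 = 4.414

4.414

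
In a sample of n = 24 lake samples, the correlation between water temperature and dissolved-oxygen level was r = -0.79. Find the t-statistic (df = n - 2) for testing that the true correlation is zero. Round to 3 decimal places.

t = r·√(n−2) / √(1−r²) with r = -0.79, n = 24
  = -0.79·√22 / √(1 − 0.6241)
  = -0.79·4.690416 / 0.613107
  = -3.705429 / 0.613107 = -6.044

-6.044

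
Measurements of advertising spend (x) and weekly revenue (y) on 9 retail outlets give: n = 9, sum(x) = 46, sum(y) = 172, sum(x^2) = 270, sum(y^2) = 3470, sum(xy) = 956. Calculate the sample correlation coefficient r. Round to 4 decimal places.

0.9626

S_xy = nΣxy − ΣxΣy = 9·956 − 46·172 = 8604 − 7912 = 692
S_xx = nΣx² − (Σx)² = 9·270 − 46² = 2430 − 2116 = 314
S_yy = nΣy² − (Σy)² = 9·3470 − 172² = 31230 − 29584 = 1646
r = S_xy / √(S_xx·S_yy) = 692 / √(314·1646) = 692 / √516844 = 692 / 718.9186 = 0.9626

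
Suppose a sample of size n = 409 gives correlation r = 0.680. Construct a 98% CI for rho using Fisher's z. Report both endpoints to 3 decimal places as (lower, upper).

Fisher z: z_r = atanh(r) = ½·ln((1+0.680)/(1−0.680)) = 0.829114
SE(z) = 1/√(n−3) = 1/√406 = 0.049629
98% ⇒ z* = 2.326; margin = 2.326·0.049629 = 0.115437
CI on z-scale: (0.713677, 0.944551)
Back-transform: tanh(0.713677) = 0.612977, tanh(0.944551) = 0.737306

(0.613, 0.737)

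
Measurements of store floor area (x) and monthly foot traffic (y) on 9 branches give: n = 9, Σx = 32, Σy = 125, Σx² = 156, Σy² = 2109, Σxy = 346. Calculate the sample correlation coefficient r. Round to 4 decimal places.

S_xy = nΣxy − ΣxΣy = 9·346 − 32·125 = 3114 − 4000 = -886
S_xx = nΣx² − (Σx)² = 9·156 − 32² = 1404 − 1024 = 380
S_yy = nΣy² − (Σy)² = 9·2109 − 125² = 18981 − 15625 = 3356
r = S_xy / √(S_xx·S_yy) = -886 / √(380·3356) = -886 / √1275280 = -886 / 1129.2830 = -0.7846

-0.7846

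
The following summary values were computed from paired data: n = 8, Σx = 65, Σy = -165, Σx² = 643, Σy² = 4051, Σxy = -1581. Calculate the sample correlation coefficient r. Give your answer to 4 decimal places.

S_xy = nΣxy − ΣxΣy = 8·(-1581) − 65·(-165) = -12648 − (-10725) = -1923
S_xx = nΣx² − (Σx)² = 8·643 − 65² = 5144 − 4225 = 919
S_yy = nΣy² − (Σy)² = 8·4051 − (-165)² = 32408 − 27225 = 5183
r = S_xy / √(S_xx·S_yy) = -1923 / √(919·5183) = -1923 / √4763177 = -1923 / 2182.4704 = -0.8811

-0.8811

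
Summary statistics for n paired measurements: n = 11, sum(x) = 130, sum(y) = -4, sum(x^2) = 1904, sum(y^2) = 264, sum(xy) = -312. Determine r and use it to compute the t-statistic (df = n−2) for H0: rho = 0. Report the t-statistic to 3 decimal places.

Numerator: nΣxy − (Σx)(Σy) = 11·(-312) − (130)(-4) = -2912
Denominator: √[(nΣx²−(Σx)²)(nΣy²−(Σy)²)]
  nΣx²−(Σx)² = 11·1904 − 16900 = 4044;  nΣy²−(Σy)² = 11·264 − 16 = 2888
  √(4044·2888) = √11679072 = 3417.4657
r = -2912 / 3417.4657 = -0.8521
t = r·√(n−2)/√(1−r²) = -0.8521·√9 / √(1−0.726074) = -2.556300 / 0.523379 = -4.884

-4.884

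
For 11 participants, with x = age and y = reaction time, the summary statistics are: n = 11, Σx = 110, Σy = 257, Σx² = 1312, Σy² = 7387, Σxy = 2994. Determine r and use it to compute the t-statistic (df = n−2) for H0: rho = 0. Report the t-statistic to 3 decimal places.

S_xy = nΣxy − ΣxΣy = 11·2994 − 110·257 = 32934 − 28270 = 4664
S_xx = nΣx² − (Σx)² = 11·1312 − 110² = 14432 − 12100 = 2332
S_yy = nΣy² − (Σy)² = 11·7387 − 257² = 81257 − 66049 = 15208
r = S_xy / √(S_xx·S_yy) = 4664 / √(2332·15208) = 4664 / √35465056 = 4664 / 5955.2545 = 0.7832
t = r·√(n−2)/√(1−r²) = 0.7832·√9 / √(1−0.613402) = 2.349600 / 0.621770 = 3.779

3.779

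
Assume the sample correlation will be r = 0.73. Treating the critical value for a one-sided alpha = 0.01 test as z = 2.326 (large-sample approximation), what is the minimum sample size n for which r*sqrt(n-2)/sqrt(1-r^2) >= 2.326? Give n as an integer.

r√(n−2)/√(1−r²) ≥ 2.326  ⇔  n−2 ≥ (2.326)²·(1−r²)/r²
(1−r²)/r² = (1−0.5329)/0.5329 = 0.8765
n ≥ 2 + 5.410276·0.8765 = 2 + 4.7421 = 6.7421
⌈6.7421⌉ = 7

7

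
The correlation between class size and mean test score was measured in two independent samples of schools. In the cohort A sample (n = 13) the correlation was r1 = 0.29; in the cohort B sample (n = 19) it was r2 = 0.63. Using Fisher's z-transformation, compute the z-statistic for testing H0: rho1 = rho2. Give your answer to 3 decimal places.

z1 = atanh(0.29) = 0.298566,  z2 = atanh(0.63) = 0.741416
SE = √(1/(n1−3) + 1/(n2−3)) = √(1/10 + 1/16) = √(0.1000000 + 0.0625000) = √0.1625000 = 0.403113
z = (z1 − z2)/SE = (0.298566 − 0.741416) / 0.403113 = -0.442850 / 0.403113 = -1.099

-1.099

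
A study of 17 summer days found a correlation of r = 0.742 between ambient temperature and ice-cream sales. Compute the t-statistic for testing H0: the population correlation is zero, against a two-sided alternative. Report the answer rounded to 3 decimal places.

1 − r² = 1 − 0.550564 = 0.449436;  √(1−r²) = 0.670400
√(n−2) = √15 = 3.872983
t = r·√(n−2)/√(1−r²) = 0.742 · 3.872983 / 0.670400 = 4.287

4.287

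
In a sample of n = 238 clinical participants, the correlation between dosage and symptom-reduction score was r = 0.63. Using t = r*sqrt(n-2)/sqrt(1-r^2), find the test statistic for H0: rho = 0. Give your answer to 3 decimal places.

1 − r² = 1 − 0.3969 = 0.6031;  √(1−r²) = 0.776595
√(n−2) = √236 = 15.362291
t = r·√(n−2)/√(1−r²) = 0.63 · 15.362291 / 0.776595 = 12.462

12.462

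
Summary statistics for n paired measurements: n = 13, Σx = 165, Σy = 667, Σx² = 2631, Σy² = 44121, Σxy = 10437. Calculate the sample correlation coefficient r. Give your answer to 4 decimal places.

S_xy = nΣxy − ΣxΣy = 13·10437 − 165·667 = 135681 − 110055 = 25626
S_xx = nΣx² − (Σx)² = 13·2631 − 165² = 34203 − 27225 = 6978
S_yy = nΣy² − (Σy)² = 13·44121 − 667² = 573573 − 444889 = 128684
r = S_xy / √(S_xx·S_yy) = 25626 / √(6978·128684) = 25626 / √897956952 = 25626 / 29965.9299 = 0.8552

0.8552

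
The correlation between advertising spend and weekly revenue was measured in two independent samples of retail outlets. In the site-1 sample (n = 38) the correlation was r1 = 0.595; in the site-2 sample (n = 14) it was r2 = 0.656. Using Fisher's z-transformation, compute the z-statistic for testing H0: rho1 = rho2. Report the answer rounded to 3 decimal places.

Fisher z-transforms: z1 = atanh(0.595) = 0.685371, z2 = atanh(0.656) = 0.785759; difference d = -0.100388
Var(d) = 1/35 + 1/11 = 0.0285714 + 0.0909091 = 0.1194805
z = d/√Var(d) = -0.100388 / √0.1194805 = -0.100388 / 0.345660 = -0.290

-0.290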